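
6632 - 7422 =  - 790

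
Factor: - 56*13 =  - 2^3  *  7^1*13^1 = -728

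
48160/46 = 24080/23 = 1046.96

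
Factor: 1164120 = 2^3*3^1 * 5^1*89^1* 109^1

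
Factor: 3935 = 5^1*787^1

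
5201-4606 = 595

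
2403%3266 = 2403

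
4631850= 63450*73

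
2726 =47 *58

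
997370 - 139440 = 857930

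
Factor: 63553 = 7^2*1297^1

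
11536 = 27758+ - 16222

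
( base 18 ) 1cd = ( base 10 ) 553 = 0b1000101001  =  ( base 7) 1420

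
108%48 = 12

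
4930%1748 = 1434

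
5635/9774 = 5635/9774 = 0.58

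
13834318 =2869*4822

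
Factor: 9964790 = 2^1 * 5^1* 11^1*157^1* 577^1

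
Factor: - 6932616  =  -2^3*3^1*37^2*211^1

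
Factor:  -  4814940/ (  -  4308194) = 2407470/2154097 = 2^1*3^1*5^1*11^(- 1)*13^1*31^( - 1 )*6173^1*6317^(-1 ) 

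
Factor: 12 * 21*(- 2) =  - 2^3*3^2*7^1=-504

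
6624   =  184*36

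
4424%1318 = 470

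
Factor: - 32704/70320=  - 2^2*3^( - 1)*5^( - 1 ) * 7^1*73^1*293^(-1) =-2044/4395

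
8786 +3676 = 12462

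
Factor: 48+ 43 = 91 = 7^1*13^1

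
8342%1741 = 1378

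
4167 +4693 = 8860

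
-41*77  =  -3157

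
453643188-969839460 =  - 516196272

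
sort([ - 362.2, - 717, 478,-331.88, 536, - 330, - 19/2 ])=[ - 717, - 362.2, - 331.88, - 330 , - 19/2, 478, 536 ] 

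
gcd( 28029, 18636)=3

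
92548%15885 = 13123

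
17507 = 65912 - 48405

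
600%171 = 87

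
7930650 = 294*26975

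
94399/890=106 + 59/890=106.07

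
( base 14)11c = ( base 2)11011110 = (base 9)266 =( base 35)6C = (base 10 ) 222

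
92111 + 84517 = 176628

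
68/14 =4  +  6/7=4.86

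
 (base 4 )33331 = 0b1111111101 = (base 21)26d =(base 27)1AM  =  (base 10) 1021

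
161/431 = 161/431=0.37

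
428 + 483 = 911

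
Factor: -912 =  - 2^4 * 3^1*19^1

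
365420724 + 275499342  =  640920066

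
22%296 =22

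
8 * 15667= 125336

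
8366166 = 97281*86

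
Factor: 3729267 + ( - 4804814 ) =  - 11^1*97777^1 = -1075547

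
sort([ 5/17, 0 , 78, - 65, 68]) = [  -  65,  0, 5/17, 68 , 78]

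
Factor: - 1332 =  - 2^2*3^2 *37^1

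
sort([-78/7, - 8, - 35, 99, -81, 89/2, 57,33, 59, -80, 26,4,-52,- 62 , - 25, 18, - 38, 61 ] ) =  [  -  81, -80,-62, - 52,-38, - 35, -25, - 78/7, - 8,4,18, 26,33,89/2 , 57, 59 , 61 , 99] 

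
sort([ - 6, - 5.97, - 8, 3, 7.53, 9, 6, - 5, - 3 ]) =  [ - 8,  -  6, - 5.97, - 5, - 3,3, 6, 7.53,9 ] 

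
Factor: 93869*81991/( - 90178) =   -  7696413179/90178 = - 2^(  -  1)*7^1 * 11^( -1)*13^1 *17^1*37^1*43^1*53^1*59^1  *  4099^(-1)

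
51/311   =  51/311 =0.16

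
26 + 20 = 46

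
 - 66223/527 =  -126 + 179/527 = - 125.66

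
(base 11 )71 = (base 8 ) 116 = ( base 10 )78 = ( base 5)303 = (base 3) 2220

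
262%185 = 77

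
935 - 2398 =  - 1463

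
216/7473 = 72/2491 = 0.03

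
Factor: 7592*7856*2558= 152566159616= 2^8*13^1*73^1*491^1*1279^1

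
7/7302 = 7/7302  =  0.00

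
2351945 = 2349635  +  2310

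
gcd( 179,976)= 1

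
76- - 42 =118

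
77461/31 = 2498  +  23/31 = 2498.74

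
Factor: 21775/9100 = 2^(-2) *7^( - 1)* 67^1 = 67/28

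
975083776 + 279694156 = 1254777932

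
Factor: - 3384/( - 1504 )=2^(-2 )*3^2=9/4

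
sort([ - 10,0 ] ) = [ - 10 , 0 ] 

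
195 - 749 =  - 554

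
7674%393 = 207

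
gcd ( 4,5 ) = 1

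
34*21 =714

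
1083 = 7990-6907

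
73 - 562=  -  489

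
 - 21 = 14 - 35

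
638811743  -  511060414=127751329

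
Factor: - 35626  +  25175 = - 7^1*1493^1 =- 10451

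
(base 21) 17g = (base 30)k4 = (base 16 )25c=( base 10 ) 604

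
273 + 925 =1198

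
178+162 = 340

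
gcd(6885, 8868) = 3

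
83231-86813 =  - 3582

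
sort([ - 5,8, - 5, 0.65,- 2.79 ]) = [ - 5, - 5, - 2.79, 0.65,8] 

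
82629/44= 1877 +41/44 =1877.93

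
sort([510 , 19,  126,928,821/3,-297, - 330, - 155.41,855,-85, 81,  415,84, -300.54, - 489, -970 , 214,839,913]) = [ - 970,-489,-330, - 300.54, - 297, - 155.41, - 85 , 19, 81,84, 126,214,821/3, 415,  510  ,  839,855,913,  928 ] 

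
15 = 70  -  55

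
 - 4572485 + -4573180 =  - 9145665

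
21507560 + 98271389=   119778949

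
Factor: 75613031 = 13^1  *5816387^1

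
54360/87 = 624 + 24/29 = 624.83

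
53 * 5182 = 274646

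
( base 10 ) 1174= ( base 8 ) 2226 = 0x496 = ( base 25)1LO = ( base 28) 1dq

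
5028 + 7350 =12378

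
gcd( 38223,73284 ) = 93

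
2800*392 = 1097600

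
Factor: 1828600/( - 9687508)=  - 2^1*5^2 *23^( - 1)*29^( - 1 )*41^1*223^1*3631^( - 1 )= - 457150/2421877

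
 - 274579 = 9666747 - 9941326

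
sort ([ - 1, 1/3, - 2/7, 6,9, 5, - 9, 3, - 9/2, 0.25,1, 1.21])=[ - 9, - 9/2, - 1 , - 2/7,  0.25,1/3, 1, 1.21,3,  5, 6,9 ]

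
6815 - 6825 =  - 10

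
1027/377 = 79/29 =2.72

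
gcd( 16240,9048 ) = 232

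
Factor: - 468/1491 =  - 2^2 * 3^1*7^(-1)*13^1*71^( - 1) = - 156/497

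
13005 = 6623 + 6382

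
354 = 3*118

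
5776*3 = 17328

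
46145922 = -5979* ( - 7718 )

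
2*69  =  138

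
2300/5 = 460 =460.00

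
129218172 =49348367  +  79869805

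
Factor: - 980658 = -2^1*3^2 * 7^1*43^1 * 181^1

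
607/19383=607/19383 = 0.03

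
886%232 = 190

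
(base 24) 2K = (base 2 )1000100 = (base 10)68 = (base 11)62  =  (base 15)48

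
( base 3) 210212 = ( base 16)24E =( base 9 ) 725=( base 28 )l2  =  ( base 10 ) 590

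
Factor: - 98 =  - 2^1*7^2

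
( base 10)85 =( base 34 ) 2h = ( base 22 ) 3j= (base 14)61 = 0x55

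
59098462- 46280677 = 12817785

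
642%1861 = 642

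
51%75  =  51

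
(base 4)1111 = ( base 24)3D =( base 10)85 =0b1010101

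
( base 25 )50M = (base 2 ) 110001001011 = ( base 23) 5LJ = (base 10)3147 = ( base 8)6113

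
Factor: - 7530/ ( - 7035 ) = 2^1*7^( - 1)*67^( - 1 )*251^1 = 502/469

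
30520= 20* 1526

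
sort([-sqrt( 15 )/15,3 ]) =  [ - sqrt(15)/15 , 3 ]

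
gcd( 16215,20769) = 69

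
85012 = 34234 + 50778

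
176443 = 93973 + 82470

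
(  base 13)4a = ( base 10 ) 62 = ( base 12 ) 52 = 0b111110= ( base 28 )26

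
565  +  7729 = 8294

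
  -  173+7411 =7238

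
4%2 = 0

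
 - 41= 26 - 67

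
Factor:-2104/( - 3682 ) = 4/7 = 2^2*7^(-1) 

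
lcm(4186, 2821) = 129766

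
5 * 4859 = 24295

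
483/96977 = 483/96977 =0.00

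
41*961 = 39401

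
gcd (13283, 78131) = 1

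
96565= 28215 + 68350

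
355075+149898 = 504973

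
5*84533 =422665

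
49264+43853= 93117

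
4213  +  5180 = 9393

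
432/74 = 216/37=   5.84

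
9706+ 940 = 10646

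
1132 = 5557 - 4425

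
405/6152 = 405/6152 = 0.07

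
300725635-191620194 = 109105441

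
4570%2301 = 2269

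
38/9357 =38/9357 = 0.00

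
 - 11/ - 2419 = 11/2419  =  0.00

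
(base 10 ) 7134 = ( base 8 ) 15736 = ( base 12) 4166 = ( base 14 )2858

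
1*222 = 222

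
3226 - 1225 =2001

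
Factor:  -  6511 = -17^1  *  383^1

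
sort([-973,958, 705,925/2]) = [ - 973 , 925/2, 705,958]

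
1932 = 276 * 7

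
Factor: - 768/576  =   - 2^2*3^( - 1 ) = - 4/3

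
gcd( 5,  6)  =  1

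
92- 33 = 59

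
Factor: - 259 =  -7^1 * 37^1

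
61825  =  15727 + 46098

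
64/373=64/373=0.17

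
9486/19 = 499 + 5/19 =499.26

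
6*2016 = 12096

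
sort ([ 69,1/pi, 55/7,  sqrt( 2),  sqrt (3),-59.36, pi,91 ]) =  [ - 59.36, 1/pi , sqrt(2) , sqrt( 3), pi,55/7, 69,91 ] 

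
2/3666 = 1/1833 = 0.00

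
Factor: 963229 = 151^1*6379^1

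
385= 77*5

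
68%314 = 68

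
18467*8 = 147736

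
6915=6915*1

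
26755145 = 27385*977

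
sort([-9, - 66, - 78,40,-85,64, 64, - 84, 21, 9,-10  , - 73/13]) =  [ - 85, - 84, - 78, - 66, - 10, - 9 ,- 73/13 , 9, 21,40 , 64 , 64]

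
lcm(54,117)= 702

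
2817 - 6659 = -3842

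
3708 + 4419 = 8127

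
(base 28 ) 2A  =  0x42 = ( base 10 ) 66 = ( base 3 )2110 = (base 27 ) 2c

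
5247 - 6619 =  - 1372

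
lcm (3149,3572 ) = 239324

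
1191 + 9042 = 10233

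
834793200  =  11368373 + 823424827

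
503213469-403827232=99386237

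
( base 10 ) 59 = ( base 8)73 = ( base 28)23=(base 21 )2h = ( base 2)111011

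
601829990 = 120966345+480863645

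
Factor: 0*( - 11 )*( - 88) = 0 = 0^1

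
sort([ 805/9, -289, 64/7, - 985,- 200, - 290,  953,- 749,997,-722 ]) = [ - 985, - 749, - 722, - 290, - 289, - 200 , 64/7,  805/9,953,  997]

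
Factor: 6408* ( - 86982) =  - 2^4*3^3*7^1*19^1*89^1  *  109^1 = - 557380656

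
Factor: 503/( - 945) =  - 3^( - 3 )*5^( - 1)* 7^( - 1) * 503^1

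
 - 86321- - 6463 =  - 79858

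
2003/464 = 2003/464 = 4.32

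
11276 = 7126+4150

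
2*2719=5438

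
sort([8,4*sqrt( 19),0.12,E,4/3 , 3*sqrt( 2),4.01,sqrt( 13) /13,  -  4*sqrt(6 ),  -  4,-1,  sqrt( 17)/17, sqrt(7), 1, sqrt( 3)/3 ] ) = [-4*sqrt ( 6 ), - 4 , - 1,0.12, sqrt(17 ) /17,sqrt( 13 )/13,sqrt( 3 ) /3, 1,  4/3,sqrt(7),E,4.01,3 * sqrt( 2 ), 8,4*sqrt( 19 ) ] 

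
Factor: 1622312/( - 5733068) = - 405578/1433267  =  - 2^1 *11^(-1)*29^( - 1)*149^1*1361^1*4493^( - 1)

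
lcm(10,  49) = 490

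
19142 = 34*563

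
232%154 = 78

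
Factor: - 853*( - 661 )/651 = 3^( - 1 ) *7^ ( - 1) * 31^ ( - 1 ) * 661^1*853^1 = 563833/651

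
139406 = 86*1621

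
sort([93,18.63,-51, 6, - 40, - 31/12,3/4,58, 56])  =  [-51,-40, - 31/12,3/4,6,18.63,56, 58, 93 ]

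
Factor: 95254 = 2^1 * 97^1*491^1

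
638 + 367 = 1005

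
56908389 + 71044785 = 127953174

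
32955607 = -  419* ( - 78653)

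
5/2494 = 5/2494 = 0.00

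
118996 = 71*1676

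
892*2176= 1940992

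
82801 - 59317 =23484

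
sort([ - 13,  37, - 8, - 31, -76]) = [ - 76, - 31, - 13, - 8,37] 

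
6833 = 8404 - 1571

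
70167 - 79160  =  -8993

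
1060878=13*81606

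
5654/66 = 85 + 2/3=85.67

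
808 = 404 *2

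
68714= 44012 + 24702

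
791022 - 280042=510980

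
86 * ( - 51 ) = - 4386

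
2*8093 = 16186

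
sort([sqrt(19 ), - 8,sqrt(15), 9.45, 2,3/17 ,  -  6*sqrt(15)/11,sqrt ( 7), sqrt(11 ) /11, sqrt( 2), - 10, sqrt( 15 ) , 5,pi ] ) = [ - 10,-8, - 6*sqrt( 15 )/11, 3/17 , sqrt ( 11)/11, sqrt( 2), 2,sqrt(7), pi,sqrt(15) , sqrt (15 ), sqrt( 19),5, 9.45 ]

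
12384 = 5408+6976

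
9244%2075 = 944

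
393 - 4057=- 3664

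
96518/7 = 96518/7 = 13788.29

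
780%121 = 54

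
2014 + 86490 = 88504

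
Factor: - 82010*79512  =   - 2^4*3^1*5^1 * 59^1*139^1*3313^1 =- 6520779120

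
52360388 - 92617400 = -40257012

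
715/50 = 143/10 =14.30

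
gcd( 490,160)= 10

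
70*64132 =4489240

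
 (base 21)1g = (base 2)100101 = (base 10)37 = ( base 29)18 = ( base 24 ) 1d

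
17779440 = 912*19495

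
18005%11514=6491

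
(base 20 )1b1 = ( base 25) ol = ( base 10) 621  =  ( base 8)1155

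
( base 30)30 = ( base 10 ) 90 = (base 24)3i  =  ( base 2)1011010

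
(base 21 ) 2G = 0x3A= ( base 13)46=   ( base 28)22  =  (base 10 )58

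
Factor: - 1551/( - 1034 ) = 3/2 = 2^(-1 )*3^1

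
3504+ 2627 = 6131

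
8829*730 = 6445170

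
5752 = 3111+2641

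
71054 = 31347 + 39707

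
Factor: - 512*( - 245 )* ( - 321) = -2^9*3^1 *5^1*7^2*107^1 = - 40266240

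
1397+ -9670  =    -  8273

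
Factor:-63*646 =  - 2^1*3^2*7^1*17^1 * 19^1 = - 40698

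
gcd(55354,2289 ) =1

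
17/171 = 17/171 =0.10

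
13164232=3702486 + 9461746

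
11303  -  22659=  - 11356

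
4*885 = 3540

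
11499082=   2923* 3934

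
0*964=0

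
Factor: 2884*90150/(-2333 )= - 2^3*3^1*5^2  *  7^1*103^1*601^1*2333^( - 1 ) = - 259992600/2333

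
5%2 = 1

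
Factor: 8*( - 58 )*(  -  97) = 45008  =  2^4*29^1  *97^1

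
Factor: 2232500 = 2^2 * 5^4*19^1*47^1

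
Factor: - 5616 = - 2^4*3^3 * 13^1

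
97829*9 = 880461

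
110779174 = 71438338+39340836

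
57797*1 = 57797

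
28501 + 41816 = 70317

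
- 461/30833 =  - 1 + 30372/30833   =  - 0.01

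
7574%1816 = 310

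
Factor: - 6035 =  - 5^1*17^1*71^1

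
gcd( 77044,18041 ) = 1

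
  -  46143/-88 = 524  +  31/88 = 524.35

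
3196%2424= 772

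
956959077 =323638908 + 633320169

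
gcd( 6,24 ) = 6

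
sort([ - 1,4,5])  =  [ - 1,4, 5 ]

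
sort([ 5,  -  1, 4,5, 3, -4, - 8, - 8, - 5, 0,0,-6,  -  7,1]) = [ - 8,  -  8, - 7, - 6,-5, - 4,-1, 0,0,1,  3,4,5, 5]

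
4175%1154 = 713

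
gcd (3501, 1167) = 1167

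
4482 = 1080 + 3402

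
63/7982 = 63/7982 = 0.01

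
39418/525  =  39418/525 = 75.08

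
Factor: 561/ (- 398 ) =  - 2^ ( - 1 )*3^1*11^1*17^1 * 199^ ( - 1 ) 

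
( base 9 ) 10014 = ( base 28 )8am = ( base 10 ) 6574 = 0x19AE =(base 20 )g8e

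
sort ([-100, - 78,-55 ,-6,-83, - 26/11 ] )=[-100, - 83,-78, - 55, - 6,-26/11 ]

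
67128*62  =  4161936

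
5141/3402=1 + 1739/3402 = 1.51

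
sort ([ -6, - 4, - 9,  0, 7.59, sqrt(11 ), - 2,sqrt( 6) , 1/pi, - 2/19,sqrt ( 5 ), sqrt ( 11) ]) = [ - 9, - 6, - 4, - 2,-2/19,0,1/pi,sqrt (5 ),sqrt(6),sqrt(11),sqrt(11), 7.59]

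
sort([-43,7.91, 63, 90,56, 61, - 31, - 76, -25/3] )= [ - 76, - 43, - 31, - 25/3,  7.91, 56,61, 63,  90] 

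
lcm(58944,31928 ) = 766272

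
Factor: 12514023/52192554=4171341/17397518 = 2^( - 1)*3^1*17^1*89^1*139^( - 1 )*919^1*62581^(-1 )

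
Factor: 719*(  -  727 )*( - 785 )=5^1 * 157^1* 719^1*727^1 = 410329705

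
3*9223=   27669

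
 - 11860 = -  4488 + -7372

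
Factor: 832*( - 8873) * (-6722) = 49624062592 = 2^7 * 13^1*19^1*467^1*3361^1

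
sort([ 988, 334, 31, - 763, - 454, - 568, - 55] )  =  [ - 763,  -  568 , -454, - 55, 31 , 334, 988 ] 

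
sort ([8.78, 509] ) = [ 8.78,  509 ] 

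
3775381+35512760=39288141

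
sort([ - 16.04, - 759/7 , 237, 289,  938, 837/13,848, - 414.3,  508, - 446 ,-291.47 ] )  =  [ - 446,  -  414.3, - 291.47,-759/7, - 16.04, 837/13, 237,  289 , 508,  848, 938 ]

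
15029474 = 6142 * 2447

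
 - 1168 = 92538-93706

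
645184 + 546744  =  1191928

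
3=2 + 1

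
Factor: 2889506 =2^1*1444753^1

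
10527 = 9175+1352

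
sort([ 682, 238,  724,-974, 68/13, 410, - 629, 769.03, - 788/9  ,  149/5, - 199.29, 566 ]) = [ - 974, - 629, - 199.29, - 788/9,68/13,  149/5,238,  410, 566, 682, 724,769.03 ]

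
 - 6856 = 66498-73354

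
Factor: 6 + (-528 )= - 2^1*3^2*29^1 = -522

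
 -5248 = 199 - 5447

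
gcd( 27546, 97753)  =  1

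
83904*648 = 54369792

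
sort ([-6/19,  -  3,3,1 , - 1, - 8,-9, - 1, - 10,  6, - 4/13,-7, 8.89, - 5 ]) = [-10,-9 ,  -  8, - 7 ,  -  5, -3, - 1, - 1, - 6/19, - 4/13, 1, 3 , 6, 8.89]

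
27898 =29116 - 1218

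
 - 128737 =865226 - 993963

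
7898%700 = 198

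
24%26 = 24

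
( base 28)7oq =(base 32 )61A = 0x182a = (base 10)6186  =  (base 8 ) 14052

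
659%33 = 32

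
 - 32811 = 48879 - 81690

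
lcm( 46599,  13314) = 93198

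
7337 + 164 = 7501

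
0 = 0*177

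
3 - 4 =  - 1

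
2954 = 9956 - 7002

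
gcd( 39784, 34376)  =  8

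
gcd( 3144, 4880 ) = 8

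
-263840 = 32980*(  -  8)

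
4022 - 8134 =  - 4112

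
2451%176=163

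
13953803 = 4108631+9845172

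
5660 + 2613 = 8273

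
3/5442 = 1/1814 = 0.00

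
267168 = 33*8096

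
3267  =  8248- 4981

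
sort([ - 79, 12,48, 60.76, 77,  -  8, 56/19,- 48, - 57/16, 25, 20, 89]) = [ - 79,-48, - 8, - 57/16, 56/19, 12,20,25,48,60.76,77 , 89] 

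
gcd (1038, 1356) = 6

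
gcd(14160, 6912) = 48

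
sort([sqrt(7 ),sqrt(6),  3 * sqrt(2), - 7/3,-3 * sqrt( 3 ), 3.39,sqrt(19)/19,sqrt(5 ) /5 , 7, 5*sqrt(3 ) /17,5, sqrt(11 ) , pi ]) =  [ - 3*sqrt(3),-7/3,sqrt( 19) /19,sqrt ( 5 )/5, 5* sqrt( 3)/17, sqrt(6) , sqrt(7 ),pi,sqrt( 11 ),  3.39, 3*sqrt( 2),5,  7]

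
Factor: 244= 2^2 * 61^1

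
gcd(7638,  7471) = 1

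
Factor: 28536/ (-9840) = -29/10 = -2^ ( - 1 )*5^(-1 )*29^1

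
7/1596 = 1/228 = 0.00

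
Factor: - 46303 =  - 19^1*2437^1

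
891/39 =297/13 = 22.85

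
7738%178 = 84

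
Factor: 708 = 2^2 * 3^1 * 59^1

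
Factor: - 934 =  - 2^1*467^1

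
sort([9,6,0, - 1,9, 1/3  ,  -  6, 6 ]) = [ -6, - 1,0,1/3,6, 6,  9,9]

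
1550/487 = 3 + 89/487 = 3.18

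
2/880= 1/440 = 0.00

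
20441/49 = 20441/49 =417.16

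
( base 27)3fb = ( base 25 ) 443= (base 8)5053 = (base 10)2603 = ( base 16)A2B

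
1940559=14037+1926522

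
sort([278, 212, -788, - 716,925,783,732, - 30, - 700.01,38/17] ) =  [ - 788,  -  716, - 700.01, - 30,38/17,212,278, 732,783, 925]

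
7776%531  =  342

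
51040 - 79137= -28097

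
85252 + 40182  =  125434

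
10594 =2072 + 8522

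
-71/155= - 1 + 84/155= - 0.46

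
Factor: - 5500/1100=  - 5^1 = - 5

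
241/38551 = 241/38551 = 0.01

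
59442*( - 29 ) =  - 1723818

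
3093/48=1031/16 = 64.44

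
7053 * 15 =105795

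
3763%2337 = 1426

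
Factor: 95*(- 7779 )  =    -  3^1*5^1*19^1*2593^1 = -739005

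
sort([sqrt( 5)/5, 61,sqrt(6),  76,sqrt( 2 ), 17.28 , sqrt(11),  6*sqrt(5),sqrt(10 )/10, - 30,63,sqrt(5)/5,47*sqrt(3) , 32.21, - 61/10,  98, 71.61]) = [ - 30 , - 61/10, sqrt( 10 )/10, sqrt( 5)/5, sqrt ( 5)/5 , sqrt(2 ) , sqrt(6), sqrt( 11),  6*sqrt(5) , 17.28,  32.21 , 61 , 63,71.61 , 76,47*sqrt(3),98 ]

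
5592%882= 300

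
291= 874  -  583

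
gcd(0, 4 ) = 4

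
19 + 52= 71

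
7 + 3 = 10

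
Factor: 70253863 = 29^1*2422547^1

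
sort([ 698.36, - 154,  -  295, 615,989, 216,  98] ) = [ - 295, - 154, 98,216 , 615,698.36,989] 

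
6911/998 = 6+923/998 = 6.92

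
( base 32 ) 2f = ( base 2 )1001111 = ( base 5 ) 304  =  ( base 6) 211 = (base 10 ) 79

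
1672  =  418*4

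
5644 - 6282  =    -  638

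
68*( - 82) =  - 5576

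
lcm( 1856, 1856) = 1856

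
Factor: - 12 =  - 2^2*3^1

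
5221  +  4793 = 10014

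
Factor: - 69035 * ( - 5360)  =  370027600 = 2^4*5^2 *67^1*13807^1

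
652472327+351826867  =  1004299194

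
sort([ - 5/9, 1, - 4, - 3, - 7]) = [ - 7, - 4, - 3, - 5/9,1 ] 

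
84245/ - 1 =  - 84245/1 = - 84245.00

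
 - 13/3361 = -13/3361=-0.00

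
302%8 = 6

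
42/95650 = 21/47825 = 0.00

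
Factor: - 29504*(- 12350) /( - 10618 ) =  - 182187200/5309 = - 2^6 *5^2*13^1*19^1*461^1*5309^( - 1 ) 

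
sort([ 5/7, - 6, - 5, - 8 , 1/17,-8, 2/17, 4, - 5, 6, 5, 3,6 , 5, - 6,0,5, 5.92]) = [ - 8,-8, - 6, - 6, - 5,- 5, 0, 1/17,2/17, 5/7,3, 4,5,  5,5,5.92,6,  6]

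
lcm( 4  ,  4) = 4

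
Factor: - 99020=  - 2^2 *5^1*4951^1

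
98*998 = 97804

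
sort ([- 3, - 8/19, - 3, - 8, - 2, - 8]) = [ - 8  , - 8,  -  3 , - 3, - 2,  -  8/19]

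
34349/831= 41 + 278/831 = 41.33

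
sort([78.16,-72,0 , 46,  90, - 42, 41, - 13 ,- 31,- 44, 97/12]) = [ - 72, - 44, - 42, - 31, - 13 , 0,97/12 , 41 , 46,  78.16, 90]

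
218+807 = 1025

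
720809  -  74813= 645996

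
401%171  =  59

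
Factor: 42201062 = 2^1*21100531^1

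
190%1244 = 190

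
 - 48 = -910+862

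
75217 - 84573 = -9356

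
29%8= 5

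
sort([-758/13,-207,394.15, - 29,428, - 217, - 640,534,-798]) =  [  -  798, - 640,-217, - 207, - 758/13 ,  -  29,394.15 , 428, 534]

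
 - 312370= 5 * ( - 62474 ) 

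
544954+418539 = 963493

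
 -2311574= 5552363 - 7863937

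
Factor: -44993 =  - 13^1 *3461^1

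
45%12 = 9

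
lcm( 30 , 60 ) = 60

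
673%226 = 221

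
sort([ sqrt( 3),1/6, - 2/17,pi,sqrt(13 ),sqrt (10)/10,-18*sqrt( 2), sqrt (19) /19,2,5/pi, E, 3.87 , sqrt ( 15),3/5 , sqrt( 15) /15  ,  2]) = [  -  18*sqrt( 2), - 2/17,1/6,sqrt( 19)/19,sqrt (15)/15, sqrt(10 ) /10 , 3/5,5/pi, sqrt(3),2, 2,E,  pi,sqrt( 13 ),3.87 , sqrt(15) ] 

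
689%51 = 26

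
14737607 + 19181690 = 33919297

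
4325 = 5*865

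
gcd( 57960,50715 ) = 7245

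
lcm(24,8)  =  24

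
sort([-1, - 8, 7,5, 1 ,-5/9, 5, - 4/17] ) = [-8, - 1, - 5/9,-4/17, 1,5  ,  5,7] 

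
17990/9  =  17990/9 = 1998.89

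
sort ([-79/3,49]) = [ - 79/3, 49]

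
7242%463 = 297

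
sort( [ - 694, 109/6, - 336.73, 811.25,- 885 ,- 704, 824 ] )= [ - 885, - 704,-694, - 336.73, 109/6 , 811.25 , 824] 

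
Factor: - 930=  - 2^1*3^1*5^1 * 31^1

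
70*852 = 59640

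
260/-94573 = - 260/94573 = -0.00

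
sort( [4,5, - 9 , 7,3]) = [ - 9,3,4,5, 7]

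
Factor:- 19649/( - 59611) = 7^2*401^1 * 59611^(-1)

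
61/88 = 61/88 = 0.69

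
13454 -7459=5995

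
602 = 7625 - 7023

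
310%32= 22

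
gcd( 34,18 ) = 2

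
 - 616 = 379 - 995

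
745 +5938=6683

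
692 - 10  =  682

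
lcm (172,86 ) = 172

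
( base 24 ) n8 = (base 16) 230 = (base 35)g0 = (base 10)560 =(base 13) 341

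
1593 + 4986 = 6579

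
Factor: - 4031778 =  - 2^1*3^1*761^1*883^1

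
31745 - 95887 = -64142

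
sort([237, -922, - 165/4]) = [ - 922, - 165/4, 237]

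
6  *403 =2418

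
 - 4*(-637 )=2548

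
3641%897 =53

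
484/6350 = 242/3175 = 0.08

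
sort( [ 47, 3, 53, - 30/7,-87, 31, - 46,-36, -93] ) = [ - 93, - 87,-46, - 36, - 30/7,3,31,47,53]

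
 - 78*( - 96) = 7488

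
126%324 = 126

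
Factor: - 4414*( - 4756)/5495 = 20992984/5495 = 2^3*5^(-1)*7^(-1 )*29^1*41^1*157^(  -  1)*2207^1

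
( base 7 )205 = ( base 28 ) 3J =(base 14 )75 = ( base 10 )103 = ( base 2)1100111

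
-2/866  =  -1/433=- 0.00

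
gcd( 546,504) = 42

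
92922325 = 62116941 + 30805384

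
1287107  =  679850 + 607257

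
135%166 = 135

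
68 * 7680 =522240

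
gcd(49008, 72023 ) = 1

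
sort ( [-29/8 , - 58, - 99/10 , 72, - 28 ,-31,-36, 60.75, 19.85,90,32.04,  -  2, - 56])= [-58 , -56,-36, - 31,-28, - 99/10, - 29/8, - 2 , 19.85,32.04, 60.75, 72, 90 ] 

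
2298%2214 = 84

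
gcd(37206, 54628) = 2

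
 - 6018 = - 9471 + 3453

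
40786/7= 40786/7  =  5826.57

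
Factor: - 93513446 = - 2^1*13^2*23^2*523^1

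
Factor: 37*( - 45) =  - 3^2 * 5^1 * 37^1 = - 1665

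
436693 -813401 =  - 376708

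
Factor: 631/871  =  13^( - 1)*67^( - 1)*631^1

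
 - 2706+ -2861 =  - 5567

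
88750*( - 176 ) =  - 15620000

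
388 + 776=1164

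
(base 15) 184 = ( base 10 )349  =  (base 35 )9y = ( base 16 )15d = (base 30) BJ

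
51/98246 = 51/98246 =0.00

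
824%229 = 137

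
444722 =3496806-3052084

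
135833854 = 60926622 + 74907232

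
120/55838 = 60/27919 = 0.00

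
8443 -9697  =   - 1254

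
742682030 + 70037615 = 812719645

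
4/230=2/115 = 0.02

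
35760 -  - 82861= 118621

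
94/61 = 94/61 = 1.54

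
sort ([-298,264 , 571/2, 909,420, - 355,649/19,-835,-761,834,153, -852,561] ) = [ - 852, - 835,-761 , - 355,  -  298,649/19,153,264,571/2 , 420,561,834,909] 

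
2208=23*96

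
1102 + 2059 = 3161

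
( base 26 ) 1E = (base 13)31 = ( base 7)55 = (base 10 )40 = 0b101000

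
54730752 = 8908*6144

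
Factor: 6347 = 11^1* 577^1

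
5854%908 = 406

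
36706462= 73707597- 37001135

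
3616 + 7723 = 11339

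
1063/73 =1063/73 =14.56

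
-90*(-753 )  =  67770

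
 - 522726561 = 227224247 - 749950808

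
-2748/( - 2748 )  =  1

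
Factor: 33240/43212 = 10/13  =  2^1*5^1*13^( - 1 )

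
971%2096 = 971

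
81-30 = 51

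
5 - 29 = - 24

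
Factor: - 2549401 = -19^1 * 109^1*1231^1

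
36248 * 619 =22437512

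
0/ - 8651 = 0/1=   -0.00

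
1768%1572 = 196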